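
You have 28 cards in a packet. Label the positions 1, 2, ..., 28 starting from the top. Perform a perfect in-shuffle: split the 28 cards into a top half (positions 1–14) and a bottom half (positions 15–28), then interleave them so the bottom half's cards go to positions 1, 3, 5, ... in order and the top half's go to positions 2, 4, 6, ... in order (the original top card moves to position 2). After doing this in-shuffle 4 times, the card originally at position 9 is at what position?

Track the card's position through each in-shuffle:
9 → 18 → 7 → 14 → 28

28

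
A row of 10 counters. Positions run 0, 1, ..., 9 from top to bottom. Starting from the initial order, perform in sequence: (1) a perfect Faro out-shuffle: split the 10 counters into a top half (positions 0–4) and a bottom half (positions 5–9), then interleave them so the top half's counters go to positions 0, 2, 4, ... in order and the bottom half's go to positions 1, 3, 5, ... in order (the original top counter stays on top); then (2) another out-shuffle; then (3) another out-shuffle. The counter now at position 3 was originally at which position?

Undo the operations in reverse order, starting from position 3:
  undo op 3 (out-shuffle, from bottom half): 3 ← 6
  undo op 2 (out-shuffle, from top half): 6 ← 3
  undo op 1 (out-shuffle, from bottom half): 3 ← 6
So the counter at position 3 came from original position 6.

6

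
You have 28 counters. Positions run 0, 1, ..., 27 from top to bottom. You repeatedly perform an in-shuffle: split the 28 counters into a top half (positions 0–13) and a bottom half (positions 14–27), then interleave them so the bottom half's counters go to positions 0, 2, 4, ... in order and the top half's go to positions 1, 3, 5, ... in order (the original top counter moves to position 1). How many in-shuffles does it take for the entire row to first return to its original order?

The in-shuffle permutes the 28 positions with cycle lengths [28].
Every counter is home exactly when every cycle has completed a whole number of laps, i.e. after lcm(28) = 28 in-shuffles.

28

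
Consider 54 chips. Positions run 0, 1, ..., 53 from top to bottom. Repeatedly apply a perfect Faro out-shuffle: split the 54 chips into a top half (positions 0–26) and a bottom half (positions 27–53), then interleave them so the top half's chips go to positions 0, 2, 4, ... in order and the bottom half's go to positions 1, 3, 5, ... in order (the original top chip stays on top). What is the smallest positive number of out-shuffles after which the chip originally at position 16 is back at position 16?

52

Follow position 16 under repeated out-shuffles:
16 → 32 → 11 → 22 → 44 → 35 → 17 → 34 → ... → 16 (length 52)
It first returns after 52 out-shuffles.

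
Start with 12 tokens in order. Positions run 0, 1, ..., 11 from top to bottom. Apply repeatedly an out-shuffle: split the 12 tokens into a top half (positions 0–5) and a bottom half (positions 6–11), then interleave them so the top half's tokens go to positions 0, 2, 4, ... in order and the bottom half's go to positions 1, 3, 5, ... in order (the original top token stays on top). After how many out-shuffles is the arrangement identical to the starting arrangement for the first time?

10

The out-shuffle permutes the 12 positions with cycle lengths [1, 1, 10].
Every token is home exactly when every cycle has completed a whole number of laps, i.e. after lcm(1, 10) = 10 out-shuffles.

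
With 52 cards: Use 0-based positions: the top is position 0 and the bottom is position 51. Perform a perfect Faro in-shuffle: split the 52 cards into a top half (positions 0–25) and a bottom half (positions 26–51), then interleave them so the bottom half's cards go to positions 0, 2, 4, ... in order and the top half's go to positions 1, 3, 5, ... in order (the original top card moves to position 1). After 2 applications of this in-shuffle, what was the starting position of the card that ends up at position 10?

15

Work backwards from position 10, undoing one in-shuffle at a time:
10 ← 31 ← 15
So the card now at position 10 started at position 15.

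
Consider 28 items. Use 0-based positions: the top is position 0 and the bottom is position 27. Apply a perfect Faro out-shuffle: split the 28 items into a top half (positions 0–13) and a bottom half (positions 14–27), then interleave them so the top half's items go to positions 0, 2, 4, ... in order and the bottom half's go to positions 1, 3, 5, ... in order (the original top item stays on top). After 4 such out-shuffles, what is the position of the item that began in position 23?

17

Track the item's position through each out-shuffle:
23 → 19 → 11 → 22 → 17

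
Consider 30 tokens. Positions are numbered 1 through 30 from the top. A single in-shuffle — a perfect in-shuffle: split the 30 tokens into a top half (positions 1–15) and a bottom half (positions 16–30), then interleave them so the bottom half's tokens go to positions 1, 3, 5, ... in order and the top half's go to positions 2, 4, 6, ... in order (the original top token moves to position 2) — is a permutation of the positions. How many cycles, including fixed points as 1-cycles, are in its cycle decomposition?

6

Trace each unvisited position around until it returns:
(1 2 4 8 16) (3 6 12 24 17) (5 10 20 9 18) (7 14 28 25 19) (11 22 13 26 21) (15 30 29 27 23)
6 cycles in total.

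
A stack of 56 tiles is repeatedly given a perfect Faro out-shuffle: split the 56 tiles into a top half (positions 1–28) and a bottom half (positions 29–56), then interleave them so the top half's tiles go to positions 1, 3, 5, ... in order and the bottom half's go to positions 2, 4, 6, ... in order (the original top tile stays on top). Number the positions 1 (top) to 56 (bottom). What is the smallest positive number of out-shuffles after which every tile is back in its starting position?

The out-shuffle permutes the 56 positions with cycle lengths [1, 1, 4, 10, 20, 20].
Every tile is home exactly when every cycle has completed a whole number of laps, i.e. after lcm(1, 4, 10, 20) = 20 out-shuffles.

20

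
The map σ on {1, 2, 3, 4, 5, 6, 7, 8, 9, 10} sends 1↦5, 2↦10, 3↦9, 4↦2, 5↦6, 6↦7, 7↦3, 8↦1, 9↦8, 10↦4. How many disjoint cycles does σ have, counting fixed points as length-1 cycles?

2

Cycle decomposition: (1 5 6 7 3 9 8) (2 10 4).
2 cycles.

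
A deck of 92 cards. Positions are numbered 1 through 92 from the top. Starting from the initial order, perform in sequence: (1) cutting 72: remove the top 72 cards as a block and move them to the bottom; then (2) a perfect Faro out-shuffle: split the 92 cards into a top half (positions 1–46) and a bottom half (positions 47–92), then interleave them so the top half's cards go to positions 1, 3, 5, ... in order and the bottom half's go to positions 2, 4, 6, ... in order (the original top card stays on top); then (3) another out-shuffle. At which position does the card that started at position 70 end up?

84

Track the card from position 70 forward through each operation:
  after op 1 (cut 72): 70 → 90
  after op 2 (out-shuffle): 90 → 88
  after op 3 (out-shuffle): 88 → 84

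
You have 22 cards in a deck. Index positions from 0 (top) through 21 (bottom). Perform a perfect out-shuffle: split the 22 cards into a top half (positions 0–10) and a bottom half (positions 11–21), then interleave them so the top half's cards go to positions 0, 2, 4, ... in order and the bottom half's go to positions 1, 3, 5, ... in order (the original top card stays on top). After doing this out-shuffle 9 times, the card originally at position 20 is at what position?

Track the card's position through each out-shuffle:
20 → 19 → 17 → 13 → 5 → 10 → 20 → 19 → 17 → 13

13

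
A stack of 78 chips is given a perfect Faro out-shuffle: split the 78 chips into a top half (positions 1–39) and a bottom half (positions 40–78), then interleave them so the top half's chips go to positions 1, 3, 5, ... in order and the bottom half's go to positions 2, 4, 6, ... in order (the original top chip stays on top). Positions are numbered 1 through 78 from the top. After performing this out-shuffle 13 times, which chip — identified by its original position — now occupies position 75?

24

Work backwards from position 75, undoing one out-shuffle at a time:
75 ← 38 ← 58 ← 68 ← 73 ← ... ← 24 (13 steps).
So the chip now at position 75 started at position 24.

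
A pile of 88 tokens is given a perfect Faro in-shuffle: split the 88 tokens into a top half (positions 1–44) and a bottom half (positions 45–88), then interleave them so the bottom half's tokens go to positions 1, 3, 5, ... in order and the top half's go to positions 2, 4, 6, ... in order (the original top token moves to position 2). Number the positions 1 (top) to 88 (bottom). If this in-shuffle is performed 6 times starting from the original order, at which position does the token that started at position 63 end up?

27

Track the token's position through each in-shuffle:
63 → 37 → 74 → 59 → 29 → 58 → 27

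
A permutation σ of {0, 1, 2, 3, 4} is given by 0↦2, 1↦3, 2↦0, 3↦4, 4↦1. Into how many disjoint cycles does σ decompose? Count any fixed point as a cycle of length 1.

Cycle decomposition: (0 2) (1 3 4).
2 cycles.

2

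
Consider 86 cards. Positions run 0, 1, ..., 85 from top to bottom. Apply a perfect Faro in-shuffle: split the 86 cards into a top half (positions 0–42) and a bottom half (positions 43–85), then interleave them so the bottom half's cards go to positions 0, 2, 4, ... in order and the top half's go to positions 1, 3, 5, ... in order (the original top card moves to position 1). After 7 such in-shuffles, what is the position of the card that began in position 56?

Track the card's position through each in-shuffle:
56 → 26 → 53 → 20 → 41 → 83 → 80 → 74

74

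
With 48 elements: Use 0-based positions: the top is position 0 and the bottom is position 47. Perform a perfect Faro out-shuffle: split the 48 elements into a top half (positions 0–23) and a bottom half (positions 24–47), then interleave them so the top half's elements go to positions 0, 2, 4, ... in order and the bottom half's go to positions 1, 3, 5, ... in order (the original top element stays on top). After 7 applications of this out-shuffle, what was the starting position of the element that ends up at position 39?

Work backwards from position 39, undoing one out-shuffle at a time:
39 ← 43 ← 45 ← 46 ← 23 ← 35 ← 41 ← 44
So the element now at position 39 started at position 44.

44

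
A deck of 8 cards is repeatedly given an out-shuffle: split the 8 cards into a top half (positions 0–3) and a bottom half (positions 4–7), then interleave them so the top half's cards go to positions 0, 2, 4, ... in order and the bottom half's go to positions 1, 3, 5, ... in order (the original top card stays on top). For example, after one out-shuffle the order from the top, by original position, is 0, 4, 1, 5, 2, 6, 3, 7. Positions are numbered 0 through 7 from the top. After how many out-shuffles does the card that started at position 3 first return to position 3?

3

Follow position 3 under repeated out-shuffles:
3 → 6 → 5 → 3
It first returns after 3 out-shuffles.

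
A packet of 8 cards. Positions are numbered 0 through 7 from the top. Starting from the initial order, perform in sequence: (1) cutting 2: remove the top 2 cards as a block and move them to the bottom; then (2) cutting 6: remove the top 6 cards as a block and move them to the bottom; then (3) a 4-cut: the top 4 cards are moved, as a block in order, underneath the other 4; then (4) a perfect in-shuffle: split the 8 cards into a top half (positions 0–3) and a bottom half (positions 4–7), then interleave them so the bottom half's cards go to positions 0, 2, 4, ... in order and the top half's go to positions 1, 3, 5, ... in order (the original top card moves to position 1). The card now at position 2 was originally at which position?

Undo the operations in reverse order, starting from position 2:
  undo op 4 (in-shuffle, from bottom half): 2 ← 5
  undo op 3 (cut 4): 5 ← 1
  undo op 2 (cut 6): 1 ← 7
  undo op 1 (cut 2): 7 ← 1
So the card at position 2 came from original position 1.

1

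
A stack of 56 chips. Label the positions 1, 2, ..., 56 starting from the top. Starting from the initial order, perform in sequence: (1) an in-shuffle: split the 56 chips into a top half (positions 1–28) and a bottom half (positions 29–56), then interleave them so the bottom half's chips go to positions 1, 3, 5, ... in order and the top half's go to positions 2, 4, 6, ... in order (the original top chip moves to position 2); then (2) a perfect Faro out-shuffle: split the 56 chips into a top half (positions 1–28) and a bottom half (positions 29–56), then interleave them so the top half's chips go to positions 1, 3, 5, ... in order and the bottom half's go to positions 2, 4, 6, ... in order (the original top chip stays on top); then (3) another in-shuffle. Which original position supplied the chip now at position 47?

Undo the operations in reverse order, starting from position 47:
  undo op 3 (in-shuffle, from bottom half): 47 ← 52
  undo op 2 (out-shuffle, from bottom half): 52 ← 54
  undo op 1 (in-shuffle, from top half): 54 ← 27
So the chip at position 47 came from original position 27.

27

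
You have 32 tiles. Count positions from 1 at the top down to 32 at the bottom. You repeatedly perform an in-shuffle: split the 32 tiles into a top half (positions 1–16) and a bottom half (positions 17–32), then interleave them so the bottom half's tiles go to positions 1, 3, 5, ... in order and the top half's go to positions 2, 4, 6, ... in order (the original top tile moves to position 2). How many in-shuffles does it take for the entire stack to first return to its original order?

The in-shuffle permutes the 32 positions with cycle lengths [2, 10, 10, 10].
Every tile is home exactly when every cycle has completed a whole number of laps, i.e. after lcm(2, 10) = 10 in-shuffles.

10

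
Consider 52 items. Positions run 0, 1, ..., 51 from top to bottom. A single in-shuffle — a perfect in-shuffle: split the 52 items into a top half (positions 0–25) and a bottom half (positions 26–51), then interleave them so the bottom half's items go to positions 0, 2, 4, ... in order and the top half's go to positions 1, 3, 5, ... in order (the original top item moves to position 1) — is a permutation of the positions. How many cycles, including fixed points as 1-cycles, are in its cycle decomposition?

Trace each unvisited position around until it returns:
(0 1 3 7 15 31 ... len 52)
1 cycle in total.

1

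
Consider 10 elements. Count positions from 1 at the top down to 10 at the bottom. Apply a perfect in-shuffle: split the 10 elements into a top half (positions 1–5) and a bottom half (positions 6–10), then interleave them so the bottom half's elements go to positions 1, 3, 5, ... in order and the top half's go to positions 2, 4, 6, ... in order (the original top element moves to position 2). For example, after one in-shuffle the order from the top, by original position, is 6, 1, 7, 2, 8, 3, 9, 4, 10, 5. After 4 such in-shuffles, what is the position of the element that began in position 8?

7

Track the element's position through each in-shuffle:
8 → 5 → 10 → 9 → 7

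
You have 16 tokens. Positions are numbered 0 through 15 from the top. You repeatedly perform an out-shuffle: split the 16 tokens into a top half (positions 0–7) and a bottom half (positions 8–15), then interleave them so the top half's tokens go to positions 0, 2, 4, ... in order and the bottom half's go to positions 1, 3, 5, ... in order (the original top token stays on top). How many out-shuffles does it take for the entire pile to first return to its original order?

4

The out-shuffle permutes the 16 positions with cycle lengths [1, 1, 2, 4, 4, 4].
Every token is home exactly when every cycle has completed a whole number of laps, i.e. after lcm(1, 2, 4) = 4 out-shuffles.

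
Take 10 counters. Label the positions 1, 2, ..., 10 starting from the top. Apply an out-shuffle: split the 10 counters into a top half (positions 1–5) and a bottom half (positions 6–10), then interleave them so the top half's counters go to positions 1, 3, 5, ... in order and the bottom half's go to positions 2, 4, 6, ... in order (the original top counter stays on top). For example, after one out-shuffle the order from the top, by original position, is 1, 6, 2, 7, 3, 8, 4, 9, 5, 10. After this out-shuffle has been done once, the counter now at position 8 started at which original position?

Work backwards from position 8, undoing one out-shuffle at a time:
8 ← 9
So the counter now at position 8 started at position 9.

9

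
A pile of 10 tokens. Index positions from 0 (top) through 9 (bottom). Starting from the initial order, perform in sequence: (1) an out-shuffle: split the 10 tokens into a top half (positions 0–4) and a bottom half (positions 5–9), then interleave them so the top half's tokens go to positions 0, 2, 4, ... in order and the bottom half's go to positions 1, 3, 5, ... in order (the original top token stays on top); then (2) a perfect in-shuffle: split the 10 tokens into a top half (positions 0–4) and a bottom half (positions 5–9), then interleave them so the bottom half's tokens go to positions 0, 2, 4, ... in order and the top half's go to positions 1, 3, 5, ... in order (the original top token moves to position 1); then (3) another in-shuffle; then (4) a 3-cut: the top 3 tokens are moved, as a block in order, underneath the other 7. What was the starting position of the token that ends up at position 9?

4

Undo the operations in reverse order, starting from position 9:
  undo op 4 (cut 3): 9 ← 2
  undo op 3 (in-shuffle, from bottom half): 2 ← 6
  undo op 2 (in-shuffle, from bottom half): 6 ← 8
  undo op 1 (out-shuffle, from top half): 8 ← 4
So the token at position 9 came from original position 4.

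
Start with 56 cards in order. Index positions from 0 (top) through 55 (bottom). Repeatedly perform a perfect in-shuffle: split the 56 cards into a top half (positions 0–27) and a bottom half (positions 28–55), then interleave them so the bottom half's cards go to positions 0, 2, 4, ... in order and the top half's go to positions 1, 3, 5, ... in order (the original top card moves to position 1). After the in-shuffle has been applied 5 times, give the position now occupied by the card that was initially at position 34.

36

Track the card's position through each in-shuffle:
34 → 12 → 25 → 51 → 46 → 36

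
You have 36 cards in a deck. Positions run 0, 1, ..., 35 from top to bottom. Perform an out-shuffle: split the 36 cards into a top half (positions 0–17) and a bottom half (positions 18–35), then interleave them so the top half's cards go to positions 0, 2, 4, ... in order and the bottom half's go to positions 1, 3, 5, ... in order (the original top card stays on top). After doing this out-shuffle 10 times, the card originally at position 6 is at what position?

19

Track the card's position through each out-shuffle:
6 → 12 → 24 → 13 → 26 → 17 → 34 → 33 → 31 → 27 → 19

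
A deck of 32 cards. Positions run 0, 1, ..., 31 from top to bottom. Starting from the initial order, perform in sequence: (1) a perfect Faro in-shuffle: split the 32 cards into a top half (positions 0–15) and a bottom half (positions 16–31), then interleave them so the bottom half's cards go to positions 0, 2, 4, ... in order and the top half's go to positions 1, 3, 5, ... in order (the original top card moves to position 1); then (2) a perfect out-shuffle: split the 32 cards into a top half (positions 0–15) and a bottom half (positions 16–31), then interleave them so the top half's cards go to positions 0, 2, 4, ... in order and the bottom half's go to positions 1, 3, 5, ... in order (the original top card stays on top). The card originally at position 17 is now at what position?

4

Track the card from position 17 forward through each operation:
  after op 1 (in-shuffle): 17 → 2
  after op 2 (out-shuffle): 2 → 4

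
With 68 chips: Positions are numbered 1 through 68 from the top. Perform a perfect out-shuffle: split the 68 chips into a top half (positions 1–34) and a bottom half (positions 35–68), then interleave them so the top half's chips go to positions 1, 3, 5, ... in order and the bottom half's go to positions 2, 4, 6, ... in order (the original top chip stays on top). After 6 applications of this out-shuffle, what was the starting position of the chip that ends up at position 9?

Work backwards from position 9, undoing one out-shuffle at a time:
9 ← 5 ← 3 ← 2 ← 35 ← 18 ← 43
So the chip now at position 9 started at position 43.

43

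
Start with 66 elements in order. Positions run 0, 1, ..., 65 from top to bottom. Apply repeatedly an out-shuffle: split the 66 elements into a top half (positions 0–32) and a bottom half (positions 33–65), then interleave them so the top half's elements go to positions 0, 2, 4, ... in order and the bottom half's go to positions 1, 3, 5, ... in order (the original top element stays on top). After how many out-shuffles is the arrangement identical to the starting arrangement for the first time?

The out-shuffle permutes the 66 positions with cycle lengths [1, 1, 4, 12, 12, 12, 12, 12].
Every element is home exactly when every cycle has completed a whole number of laps, i.e. after lcm(1, 4, 12) = 12 out-shuffles.

12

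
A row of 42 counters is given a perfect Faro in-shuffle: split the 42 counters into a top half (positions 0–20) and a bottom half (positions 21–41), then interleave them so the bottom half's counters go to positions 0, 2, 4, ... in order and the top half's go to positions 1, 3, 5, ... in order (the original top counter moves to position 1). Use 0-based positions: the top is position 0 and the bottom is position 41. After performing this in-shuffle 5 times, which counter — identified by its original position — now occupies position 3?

26

Work backwards from position 3, undoing one in-shuffle at a time:
3 ← 1 ← 0 ← 21 ← 10 ← 26
So the counter now at position 3 started at position 26.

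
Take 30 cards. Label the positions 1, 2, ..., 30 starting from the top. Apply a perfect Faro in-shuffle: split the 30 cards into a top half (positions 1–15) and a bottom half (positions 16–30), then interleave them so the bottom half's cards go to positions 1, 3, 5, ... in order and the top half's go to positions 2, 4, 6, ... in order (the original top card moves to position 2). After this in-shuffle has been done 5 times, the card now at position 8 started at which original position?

Work backwards from position 8, undoing one in-shuffle at a time:
8 ← 4 ← 2 ← 1 ← 16 ← 8
So the card now at position 8 started at position 8.

8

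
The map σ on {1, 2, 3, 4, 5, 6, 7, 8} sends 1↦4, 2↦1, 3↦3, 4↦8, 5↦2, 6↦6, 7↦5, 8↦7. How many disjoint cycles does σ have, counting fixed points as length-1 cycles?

Cycle decomposition: (1 4 8 7 5 2) (3) (6).
3 cycles.

3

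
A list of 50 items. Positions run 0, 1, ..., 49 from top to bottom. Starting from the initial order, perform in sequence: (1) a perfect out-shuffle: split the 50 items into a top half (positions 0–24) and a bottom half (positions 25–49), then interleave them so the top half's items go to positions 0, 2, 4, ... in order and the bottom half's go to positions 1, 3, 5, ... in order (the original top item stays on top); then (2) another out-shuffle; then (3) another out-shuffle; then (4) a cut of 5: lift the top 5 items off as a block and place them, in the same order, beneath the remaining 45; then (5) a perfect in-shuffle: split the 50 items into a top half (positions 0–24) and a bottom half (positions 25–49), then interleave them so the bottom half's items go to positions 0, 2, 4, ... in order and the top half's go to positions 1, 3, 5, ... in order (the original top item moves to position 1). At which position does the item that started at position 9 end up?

Track the item from position 9 forward through each operation:
  after op 1 (out-shuffle): 9 → 18
  after op 2 (out-shuffle): 18 → 36
  after op 3 (out-shuffle): 36 → 23
  after op 4 (cut 5): 23 → 18
  after op 5 (in-shuffle): 18 → 37

37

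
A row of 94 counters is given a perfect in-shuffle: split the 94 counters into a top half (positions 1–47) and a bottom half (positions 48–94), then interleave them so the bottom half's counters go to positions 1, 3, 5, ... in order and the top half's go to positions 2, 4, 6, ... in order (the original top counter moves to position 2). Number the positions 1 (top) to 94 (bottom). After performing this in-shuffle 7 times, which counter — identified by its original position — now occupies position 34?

73

Work backwards from position 34, undoing one in-shuffle at a time:
34 ← 17 ← 56 ← 28 ← 14 ← 7 ← 51 ← 73
So the counter now at position 34 started at position 73.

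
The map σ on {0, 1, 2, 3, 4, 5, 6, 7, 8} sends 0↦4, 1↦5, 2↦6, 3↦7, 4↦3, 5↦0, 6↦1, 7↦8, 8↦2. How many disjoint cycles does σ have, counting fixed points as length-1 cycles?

Cycle decomposition: (0 4 3 7 8 2 6 1 5).
1 cycle.

1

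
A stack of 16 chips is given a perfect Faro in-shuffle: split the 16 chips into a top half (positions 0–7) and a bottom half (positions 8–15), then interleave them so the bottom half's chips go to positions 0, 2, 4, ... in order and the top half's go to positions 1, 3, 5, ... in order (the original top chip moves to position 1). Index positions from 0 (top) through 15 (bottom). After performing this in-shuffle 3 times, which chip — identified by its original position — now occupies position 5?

Work backwards from position 5, undoing one in-shuffle at a time:
5 ← 2 ← 9 ← 4
So the chip now at position 5 started at position 4.

4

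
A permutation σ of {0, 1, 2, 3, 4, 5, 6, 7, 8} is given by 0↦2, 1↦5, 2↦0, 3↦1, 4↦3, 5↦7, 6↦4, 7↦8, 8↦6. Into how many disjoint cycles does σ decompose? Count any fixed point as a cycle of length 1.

Cycle decomposition: (0 2) (1 5 7 8 6 4 3).
2 cycles.

2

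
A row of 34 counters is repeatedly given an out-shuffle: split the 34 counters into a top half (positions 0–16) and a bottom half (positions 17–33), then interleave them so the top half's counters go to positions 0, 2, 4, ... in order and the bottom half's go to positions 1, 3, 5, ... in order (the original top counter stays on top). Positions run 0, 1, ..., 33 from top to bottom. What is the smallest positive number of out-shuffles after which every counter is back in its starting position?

10

The out-shuffle permutes the 34 positions with cycle lengths [1, 1, 2, 10, 10, 10].
Every counter is home exactly when every cycle has completed a whole number of laps, i.e. after lcm(1, 2, 10) = 10 out-shuffles.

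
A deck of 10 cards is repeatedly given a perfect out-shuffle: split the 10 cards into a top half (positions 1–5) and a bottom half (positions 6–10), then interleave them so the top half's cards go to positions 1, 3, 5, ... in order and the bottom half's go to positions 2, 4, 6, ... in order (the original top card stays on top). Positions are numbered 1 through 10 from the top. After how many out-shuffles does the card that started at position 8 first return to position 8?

6

Follow position 8 under repeated out-shuffles:
8 → 6 → 2 → 3 → 5 → 9 → 8
It first returns after 6 out-shuffles.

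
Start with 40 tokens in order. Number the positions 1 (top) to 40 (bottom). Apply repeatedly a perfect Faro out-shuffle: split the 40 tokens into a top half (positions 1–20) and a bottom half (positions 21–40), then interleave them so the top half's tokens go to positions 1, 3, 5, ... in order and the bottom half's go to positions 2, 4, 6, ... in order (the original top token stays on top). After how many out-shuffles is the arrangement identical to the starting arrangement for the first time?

The out-shuffle permutes the 40 positions with cycle lengths [1, 1, 2, 12, 12, 12].
Every token is home exactly when every cycle has completed a whole number of laps, i.e. after lcm(1, 2, 12) = 12 out-shuffles.

12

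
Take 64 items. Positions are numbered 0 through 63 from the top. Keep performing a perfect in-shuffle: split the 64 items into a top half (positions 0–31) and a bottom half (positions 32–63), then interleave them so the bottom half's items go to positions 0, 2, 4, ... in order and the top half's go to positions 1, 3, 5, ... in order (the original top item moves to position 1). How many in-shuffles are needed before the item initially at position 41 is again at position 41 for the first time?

12

Follow position 41 under repeated in-shuffles:
41 → 18 → 37 → 10 → 21 → 43 → 22 → 45 → 26 → 53 → 42 → 20 → 41
It first returns after 12 in-shuffles.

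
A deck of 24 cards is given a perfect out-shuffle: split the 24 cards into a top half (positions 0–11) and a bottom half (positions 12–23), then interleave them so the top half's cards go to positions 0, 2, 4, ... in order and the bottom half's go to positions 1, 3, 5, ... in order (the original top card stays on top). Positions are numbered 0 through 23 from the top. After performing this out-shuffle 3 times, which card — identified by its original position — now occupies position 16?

Work backwards from position 16, undoing one out-shuffle at a time:
16 ← 8 ← 4 ← 2
So the card now at position 16 started at position 2.

2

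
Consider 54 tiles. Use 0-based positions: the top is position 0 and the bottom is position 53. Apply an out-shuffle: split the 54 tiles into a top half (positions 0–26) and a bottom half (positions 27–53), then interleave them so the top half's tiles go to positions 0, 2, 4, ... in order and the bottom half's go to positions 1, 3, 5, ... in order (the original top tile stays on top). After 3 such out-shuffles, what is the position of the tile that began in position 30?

28

Track the tile's position through each out-shuffle:
30 → 7 → 14 → 28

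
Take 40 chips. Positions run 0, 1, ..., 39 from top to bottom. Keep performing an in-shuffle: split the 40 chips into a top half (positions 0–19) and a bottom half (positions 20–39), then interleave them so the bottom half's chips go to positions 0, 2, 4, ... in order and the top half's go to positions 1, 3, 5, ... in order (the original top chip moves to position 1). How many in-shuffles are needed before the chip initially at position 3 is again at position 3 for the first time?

Follow position 3 under repeated in-shuffles:
3 → 7 → 15 → 31 → 22 → 4 → 9 → 19 → 39 → 38 → 36 → 32 → 24 → 8 → 17 → 35 → 30 → 20 → 0 → 1 → 3
It first returns after 20 in-shuffles.

20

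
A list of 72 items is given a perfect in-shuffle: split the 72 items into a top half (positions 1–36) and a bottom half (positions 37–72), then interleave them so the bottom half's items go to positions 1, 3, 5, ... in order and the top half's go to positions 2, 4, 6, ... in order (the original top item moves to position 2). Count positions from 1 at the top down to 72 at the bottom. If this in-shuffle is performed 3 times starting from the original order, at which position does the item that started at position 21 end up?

Track the item's position through each in-shuffle:
21 → 42 → 11 → 22

22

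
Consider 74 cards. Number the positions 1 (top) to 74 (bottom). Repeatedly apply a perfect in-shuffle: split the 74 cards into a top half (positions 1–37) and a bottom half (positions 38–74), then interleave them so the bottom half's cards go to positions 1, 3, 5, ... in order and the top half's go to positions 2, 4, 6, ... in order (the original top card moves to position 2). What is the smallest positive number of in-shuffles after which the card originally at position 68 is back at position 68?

Follow position 68 under repeated in-shuffles:
68 → 61 → 47 → 19 → 38 → 1 → 2 → 4 → 8 → 16 → 32 → 64 → 53 → 31 → 62 → 49 → 23 → 46 → 17 → 34 → 68
It first returns after 20 in-shuffles.

20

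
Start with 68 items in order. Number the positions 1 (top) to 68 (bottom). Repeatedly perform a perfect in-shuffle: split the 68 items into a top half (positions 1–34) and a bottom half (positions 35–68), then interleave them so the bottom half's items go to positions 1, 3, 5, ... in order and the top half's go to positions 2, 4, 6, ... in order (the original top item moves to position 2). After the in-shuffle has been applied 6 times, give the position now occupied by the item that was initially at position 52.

Track the item's position through each in-shuffle:
52 → 35 → 1 → 2 → 4 → 8 → 16

16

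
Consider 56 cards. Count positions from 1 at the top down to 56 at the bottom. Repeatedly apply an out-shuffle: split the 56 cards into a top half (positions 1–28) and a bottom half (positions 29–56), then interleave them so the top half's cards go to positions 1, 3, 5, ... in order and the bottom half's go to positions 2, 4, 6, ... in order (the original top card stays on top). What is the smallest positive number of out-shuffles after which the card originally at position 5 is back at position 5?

Follow position 5 under repeated out-shuffles:
5 → 9 → 17 → 33 → 10 → 19 → 37 → 18 → 35 → 14 → 27 → 53 → 50 → 44 → 32 → 8 → 15 → 29 → 2 → 3 → 5
It first returns after 20 out-shuffles.

20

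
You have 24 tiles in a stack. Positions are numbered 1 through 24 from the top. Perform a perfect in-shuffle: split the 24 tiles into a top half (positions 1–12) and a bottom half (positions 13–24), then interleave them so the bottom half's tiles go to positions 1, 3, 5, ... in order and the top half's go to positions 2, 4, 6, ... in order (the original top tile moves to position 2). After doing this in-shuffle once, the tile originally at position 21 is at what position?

17

Track the tile's position through each in-shuffle:
21 → 17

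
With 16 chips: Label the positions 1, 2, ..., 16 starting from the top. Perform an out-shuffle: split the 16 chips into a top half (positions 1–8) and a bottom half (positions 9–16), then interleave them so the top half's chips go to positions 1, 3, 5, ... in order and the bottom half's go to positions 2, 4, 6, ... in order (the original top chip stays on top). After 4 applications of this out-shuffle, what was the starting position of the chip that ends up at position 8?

8

Work backwards from position 8, undoing one out-shuffle at a time:
8 ← 12 ← 14 ← 15 ← 8
So the chip now at position 8 started at position 8.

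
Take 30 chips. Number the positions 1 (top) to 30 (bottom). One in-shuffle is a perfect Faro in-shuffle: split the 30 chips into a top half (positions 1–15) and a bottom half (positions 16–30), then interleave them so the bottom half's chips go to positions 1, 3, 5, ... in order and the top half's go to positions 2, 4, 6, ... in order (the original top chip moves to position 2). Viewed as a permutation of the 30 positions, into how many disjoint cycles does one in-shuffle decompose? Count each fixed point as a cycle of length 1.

6

Trace each unvisited position around until it returns:
(1 2 4 8 16) (3 6 12 24 17) (5 10 20 9 18) (7 14 28 25 19) (11 22 13 26 21) (15 30 29 27 23)
6 cycles in total.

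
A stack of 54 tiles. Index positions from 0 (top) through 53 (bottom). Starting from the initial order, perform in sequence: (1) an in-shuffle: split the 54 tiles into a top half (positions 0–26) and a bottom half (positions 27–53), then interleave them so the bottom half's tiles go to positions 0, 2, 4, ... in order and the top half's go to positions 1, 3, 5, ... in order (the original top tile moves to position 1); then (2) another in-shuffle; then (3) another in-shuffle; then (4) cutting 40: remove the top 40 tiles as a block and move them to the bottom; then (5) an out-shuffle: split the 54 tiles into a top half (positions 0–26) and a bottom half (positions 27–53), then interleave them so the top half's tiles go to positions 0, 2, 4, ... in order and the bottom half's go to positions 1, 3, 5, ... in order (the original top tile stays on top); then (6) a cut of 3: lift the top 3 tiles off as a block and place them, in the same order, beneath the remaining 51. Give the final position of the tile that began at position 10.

Track the tile from position 10 forward through each operation:
  after op 1 (in-shuffle): 10 → 21
  after op 2 (in-shuffle): 21 → 43
  after op 3 (in-shuffle): 43 → 32
  after op 4 (cut 40): 32 → 46
  after op 5 (out-shuffle): 46 → 39
  after op 6 (cut 3): 39 → 36

36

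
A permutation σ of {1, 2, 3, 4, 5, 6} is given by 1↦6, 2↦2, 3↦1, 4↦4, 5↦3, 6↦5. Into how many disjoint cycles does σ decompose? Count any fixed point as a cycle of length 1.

Cycle decomposition: (1 6 5 3) (2) (4).
3 cycles.

3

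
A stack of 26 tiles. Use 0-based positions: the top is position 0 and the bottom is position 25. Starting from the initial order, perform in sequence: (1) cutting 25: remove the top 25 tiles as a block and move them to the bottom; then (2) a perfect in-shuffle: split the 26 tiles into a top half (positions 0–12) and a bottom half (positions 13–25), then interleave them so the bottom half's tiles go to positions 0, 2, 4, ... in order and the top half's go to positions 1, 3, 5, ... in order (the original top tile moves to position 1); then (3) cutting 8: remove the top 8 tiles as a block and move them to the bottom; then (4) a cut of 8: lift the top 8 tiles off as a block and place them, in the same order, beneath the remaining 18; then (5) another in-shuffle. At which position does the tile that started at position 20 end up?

1

Track the tile from position 20 forward through each operation:
  after op 1 (cut 25): 20 → 21
  after op 2 (in-shuffle): 21 → 16
  after op 3 (cut 8): 16 → 8
  after op 4 (cut 8): 8 → 0
  after op 5 (in-shuffle): 0 → 1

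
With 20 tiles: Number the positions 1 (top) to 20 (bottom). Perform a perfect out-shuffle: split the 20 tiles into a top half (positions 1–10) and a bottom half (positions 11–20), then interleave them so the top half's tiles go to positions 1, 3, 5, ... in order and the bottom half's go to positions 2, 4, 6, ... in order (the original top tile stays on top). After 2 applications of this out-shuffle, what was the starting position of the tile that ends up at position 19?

15

Work backwards from position 19, undoing one out-shuffle at a time:
19 ← 10 ← 15
So the tile now at position 19 started at position 15.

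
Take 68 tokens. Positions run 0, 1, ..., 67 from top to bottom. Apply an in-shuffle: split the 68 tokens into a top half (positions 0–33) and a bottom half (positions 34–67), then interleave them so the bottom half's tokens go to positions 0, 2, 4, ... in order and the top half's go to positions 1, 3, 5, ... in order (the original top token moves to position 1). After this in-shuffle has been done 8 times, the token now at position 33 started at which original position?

18

Work backwards from position 33, undoing one in-shuffle at a time:
33 ← 16 ← 42 ← 55 ← 27 ← 13 ← 6 ← 37 ← 18
So the token now at position 33 started at position 18.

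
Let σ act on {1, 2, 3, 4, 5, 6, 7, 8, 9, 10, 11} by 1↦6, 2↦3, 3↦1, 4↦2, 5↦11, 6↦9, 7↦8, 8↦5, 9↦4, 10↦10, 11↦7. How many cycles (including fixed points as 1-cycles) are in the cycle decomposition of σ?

Cycle decomposition: (1 6 9 4 2 3) (5 11 7 8) (10).
3 cycles.

3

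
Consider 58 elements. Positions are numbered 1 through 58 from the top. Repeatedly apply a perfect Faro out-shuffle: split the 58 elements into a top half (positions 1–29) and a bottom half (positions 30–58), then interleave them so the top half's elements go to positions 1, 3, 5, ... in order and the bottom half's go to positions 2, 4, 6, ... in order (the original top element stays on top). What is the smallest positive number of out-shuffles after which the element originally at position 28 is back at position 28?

18

Follow position 28 under repeated out-shuffles:
28 → 55 → 52 → 46 → 34 → 10 → 19 → 37 → 16 → 31 → 4 → 7 → 13 → 25 → 49 → 40 → 22 → 43 → 28
It first returns after 18 out-shuffles.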